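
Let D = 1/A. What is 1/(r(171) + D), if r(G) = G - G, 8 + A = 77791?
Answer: 77783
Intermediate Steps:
A = 77783 (A = -8 + 77791 = 77783)
D = 1/77783 ≈ 1.2856e-5
r(G) = 0
1/(r(171) + D) = 1/(0 + 1/77783) = 1/(1/77783) = 77783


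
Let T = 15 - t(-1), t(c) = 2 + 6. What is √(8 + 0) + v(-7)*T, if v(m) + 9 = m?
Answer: -112 + 2*√2 ≈ -109.17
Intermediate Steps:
t(c) = 8
v(m) = -9 + m
T = 7 (T = 15 - 1*8 = 15 - 8 = 7)
√(8 + 0) + v(-7)*T = √(8 + 0) + (-9 - 7)*7 = √8 - 16*7 = 2*√2 - 112 = -112 + 2*√2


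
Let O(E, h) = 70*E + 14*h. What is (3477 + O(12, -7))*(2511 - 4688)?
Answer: -9184763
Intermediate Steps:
O(E, h) = 14*h + 70*E
(3477 + O(12, -7))*(2511 - 4688) = (3477 + (14*(-7) + 70*12))*(2511 - 4688) = (3477 + (-98 + 840))*(-2177) = (3477 + 742)*(-2177) = 4219*(-2177) = -9184763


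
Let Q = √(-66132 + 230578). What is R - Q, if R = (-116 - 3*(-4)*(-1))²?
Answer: 16384 - √164446 ≈ 15978.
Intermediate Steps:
Q = √164446 ≈ 405.52
R = 16384 (R = (-116 + 12*(-1))² = (-116 - 12)² = (-128)² = 16384)
R - Q = 16384 - √164446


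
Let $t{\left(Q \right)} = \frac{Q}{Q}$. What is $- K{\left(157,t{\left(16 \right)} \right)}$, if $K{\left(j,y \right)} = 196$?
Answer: $-196$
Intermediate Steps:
$t{\left(Q \right)} = 1$
$- K{\left(157,t{\left(16 \right)} \right)} = \left(-1\right) 196 = -196$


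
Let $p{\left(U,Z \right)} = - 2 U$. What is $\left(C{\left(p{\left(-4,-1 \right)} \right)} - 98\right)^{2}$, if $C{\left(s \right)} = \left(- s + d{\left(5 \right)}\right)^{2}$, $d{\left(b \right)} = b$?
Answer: $7921$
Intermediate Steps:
$C{\left(s \right)} = \left(5 - s\right)^{2}$ ($C{\left(s \right)} = \left(- s + 5\right)^{2} = \left(5 - s\right)^{2}$)
$\left(C{\left(p{\left(-4,-1 \right)} \right)} - 98\right)^{2} = \left(\left(-5 - -8\right)^{2} - 98\right)^{2} = \left(\left(-5 + 8\right)^{2} - 98\right)^{2} = \left(3^{2} - 98\right)^{2} = \left(9 - 98\right)^{2} = \left(-89\right)^{2} = 7921$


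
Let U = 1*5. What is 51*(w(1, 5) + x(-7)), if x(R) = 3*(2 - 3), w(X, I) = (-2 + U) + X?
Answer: 51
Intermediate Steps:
U = 5
w(X, I) = 3 + X (w(X, I) = (-2 + 5) + X = 3 + X)
x(R) = -3 (x(R) = 3*(-1) = -3)
51*(w(1, 5) + x(-7)) = 51*((3 + 1) - 3) = 51*(4 - 3) = 51*1 = 51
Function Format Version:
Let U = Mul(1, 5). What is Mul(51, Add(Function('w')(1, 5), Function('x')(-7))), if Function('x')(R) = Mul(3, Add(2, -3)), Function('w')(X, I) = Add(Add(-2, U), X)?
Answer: 51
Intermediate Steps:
U = 5
Function('w')(X, I) = Add(3, X) (Function('w')(X, I) = Add(Add(-2, 5), X) = Add(3, X))
Function('x')(R) = -3 (Function('x')(R) = Mul(3, -1) = -3)
Mul(51, Add(Function('w')(1, 5), Function('x')(-7))) = Mul(51, Add(Add(3, 1), -3)) = Mul(51, Add(4, -3)) = Mul(51, 1) = 51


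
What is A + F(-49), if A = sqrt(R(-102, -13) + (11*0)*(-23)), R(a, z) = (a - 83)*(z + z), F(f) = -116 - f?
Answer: -67 + sqrt(4810) ≈ 2.3542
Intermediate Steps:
R(a, z) = 2*z*(-83 + a) (R(a, z) = (-83 + a)*(2*z) = 2*z*(-83 + a))
A = sqrt(4810) (A = sqrt(2*(-13)*(-83 - 102) + (11*0)*(-23)) = sqrt(2*(-13)*(-185) + 0*(-23)) = sqrt(4810 + 0) = sqrt(4810) ≈ 69.354)
A + F(-49) = sqrt(4810) + (-116 - 1*(-49)) = sqrt(4810) + (-116 + 49) = sqrt(4810) - 67 = -67 + sqrt(4810)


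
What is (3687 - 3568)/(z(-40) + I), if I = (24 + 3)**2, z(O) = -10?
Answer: 119/719 ≈ 0.16551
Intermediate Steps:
I = 729 (I = 27**2 = 729)
(3687 - 3568)/(z(-40) + I) = (3687 - 3568)/(-10 + 729) = 119/719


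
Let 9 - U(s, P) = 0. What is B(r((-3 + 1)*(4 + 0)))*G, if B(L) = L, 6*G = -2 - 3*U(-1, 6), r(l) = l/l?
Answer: -29/6 ≈ -4.8333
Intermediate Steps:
U(s, P) = 9 (U(s, P) = 9 - 1*0 = 9 + 0 = 9)
r(l) = 1
G = -29/6 (G = (-2 - 3*9)/6 = (-2 - 27)/6 = (⅙)*(-29) = -29/6 ≈ -4.8333)
B(r((-3 + 1)*(4 + 0)))*G = 1*(-29/6) = -29/6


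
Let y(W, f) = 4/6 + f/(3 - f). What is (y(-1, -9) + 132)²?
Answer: 2505889/144 ≈ 17402.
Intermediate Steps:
y(W, f) = ⅔ + f/(3 - f) (y(W, f) = 4*(⅙) + f/(3 - f) = ⅔ + f/(3 - f))
(y(-1, -9) + 132)² = ((-6 - 1*(-9))/(3*(-3 - 9)) + 132)² = ((⅓)*(-6 + 9)/(-12) + 132)² = ((⅓)*(-1/12)*3 + 132)² = (-1/12 + 132)² = (1583/12)² = 2505889/144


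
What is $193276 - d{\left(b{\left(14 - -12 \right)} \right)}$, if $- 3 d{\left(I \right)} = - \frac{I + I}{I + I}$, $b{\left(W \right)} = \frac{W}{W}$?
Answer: $\frac{579827}{3} \approx 1.9328 \cdot 10^{5}$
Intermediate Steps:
$b{\left(W \right)} = 1$
$d{\left(I \right)} = \frac{1}{3}$ ($d{\left(I \right)} = - \frac{\left(-1\right) \frac{I + I}{I + I}}{3} = - \frac{\left(-1\right) \frac{2 I}{2 I}}{3} = - \frac{\left(-1\right) 2 I \frac{1}{2 I}}{3} = - \frac{\left(-1\right) 1}{3} = \left(- \frac{1}{3}\right) \left(-1\right) = \frac{1}{3}$)
$193276 - d{\left(b{\left(14 - -12 \right)} \right)} = 193276 - \frac{1}{3} = \frac{579827}{3}$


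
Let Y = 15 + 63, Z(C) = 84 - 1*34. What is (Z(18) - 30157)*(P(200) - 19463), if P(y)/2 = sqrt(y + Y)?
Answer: 585972541 - 60214*sqrt(278) ≈ 5.8497e+8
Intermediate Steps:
Z(C) = 50 (Z(C) = 84 - 34 = 50)
Y = 78
P(y) = 2*sqrt(78 + y) (P(y) = 2*sqrt(y + 78) = 2*sqrt(78 + y))
(Z(18) - 30157)*(P(200) - 19463) = (50 - 30157)*(2*sqrt(78 + 200) - 19463) = -30107*(2*sqrt(278) - 19463) = -30107*(-19463 + 2*sqrt(278)) = 585972541 - 60214*sqrt(278)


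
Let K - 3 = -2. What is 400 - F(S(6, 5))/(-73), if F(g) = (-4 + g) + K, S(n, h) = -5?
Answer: 29192/73 ≈ 399.89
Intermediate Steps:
K = 1 (K = 3 - 2 = 1)
F(g) = -3 + g (F(g) = (-4 + g) + 1 = -3 + g)
400 - F(S(6, 5))/(-73) = 400 - (-3 - 5)/(-73) = 400 - (-8)*(-1)/73 = 400 - 1*8/73 = 400 - 8/73 = 29192/73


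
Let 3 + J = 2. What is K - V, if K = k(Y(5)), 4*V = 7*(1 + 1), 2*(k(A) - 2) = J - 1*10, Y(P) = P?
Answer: -7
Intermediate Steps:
J = -1 (J = -3 + 2 = -1)
k(A) = -7/2 (k(A) = 2 + (-1 - 1*10)/2 = 2 + (-1 - 10)/2 = 2 + (½)*(-11) = 2 - 11/2 = -7/2)
V = 7/2 (V = (7*(1 + 1))/4 = (7*2)/4 = (¼)*14 = 7/2 ≈ 3.5000)
K = -7/2 ≈ -3.5000
K - V = -7/2 - 1*7/2 = -7/2 - 7/2 = -7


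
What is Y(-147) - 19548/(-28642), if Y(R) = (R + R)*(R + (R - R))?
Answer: 618934752/14321 ≈ 43219.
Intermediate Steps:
Y(R) = 2*R**2 (Y(R) = (2*R)*(R + 0) = (2*R)*R = 2*R**2)
Y(-147) - 19548/(-28642) = 2*(-147)**2 - 19548/(-28642) = 2*21609 - 19548*(-1)/28642 = 43218 - 1*(-9774/14321) = 43218 + 9774/14321 = 618934752/14321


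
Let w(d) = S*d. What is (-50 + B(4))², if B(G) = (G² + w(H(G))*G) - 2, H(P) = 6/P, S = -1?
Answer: 1764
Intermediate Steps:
w(d) = -d
B(G) = -8 + G² (B(G) = (G² + (-6/G)*G) - 2 = (G² - 6) - 2 = (-6 + G²) - 2 = -8 + G²)
(-50 + B(4))² = (-50 + (-8 + 4²))² = (-50 + (-8 + 16))² = (-50 + 8)² = (-42)² = 1764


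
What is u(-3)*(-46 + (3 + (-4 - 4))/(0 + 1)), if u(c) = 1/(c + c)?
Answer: 17/2 ≈ 8.5000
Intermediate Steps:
u(c) = 1/(2*c)
u(-3)*(-46 + (3 + (-4 - 4))/(0 + 1)) = ((1/2)/(-3))*(-46 + (3 + (-4 - 4))/(0 + 1)) = ((1/2)*(-1/3))*(-46 + (3 - 8)/1) = -(-46 - 5*1)/6 = -(-46 - 5)/6 = -1/6*(-51) = 17/2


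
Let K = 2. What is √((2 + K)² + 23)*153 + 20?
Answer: 20 + 153*√39 ≈ 975.48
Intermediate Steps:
√((2 + K)² + 23)*153 + 20 = √((2 + 2)² + 23)*153 + 20 = √(4² + 23)*153 + 20 = √(16 + 23)*153 + 20 = √39*153 + 20 = 153*√39 + 20 = 20 + 153*√39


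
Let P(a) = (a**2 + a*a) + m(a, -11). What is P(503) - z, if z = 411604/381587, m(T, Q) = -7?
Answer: 193086807853/381587 ≈ 5.0601e+5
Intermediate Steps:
z = 411604/381587 (z = 411604*(1/381587) = 411604/381587 ≈ 1.0787)
P(a) = -7 + 2*a**2 (P(a) = (a**2 + a*a) - 7 = (a**2 + a**2) - 7 = 2*a**2 - 7 = -7 + 2*a**2)
P(503) - z = (-7 + 2*503**2) - 1*411604/381587 = (-7 + 2*253009) - 411604/381587 = (-7 + 506018) - 411604/381587 = 506011 - 411604/381587 = 193086807853/381587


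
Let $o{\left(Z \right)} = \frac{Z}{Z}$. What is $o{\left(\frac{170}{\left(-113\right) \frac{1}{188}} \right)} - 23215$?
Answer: $-23214$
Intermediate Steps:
$o{\left(Z \right)} = 1$
$o{\left(\frac{170}{\left(-113\right) \frac{1}{188}} \right)} - 23215 = 1 - 23215 = -23214$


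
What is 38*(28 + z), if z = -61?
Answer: -1254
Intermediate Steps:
38*(28 + z) = 38*(28 - 61) = 38*(-33) = -1254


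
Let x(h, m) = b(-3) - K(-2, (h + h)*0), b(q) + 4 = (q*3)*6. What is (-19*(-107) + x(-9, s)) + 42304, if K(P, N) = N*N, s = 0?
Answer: 44279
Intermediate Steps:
b(q) = -4 + 18*q (b(q) = -4 + (q*3)*6 = -4 + (3*q)*6 = -4 + 18*q)
K(P, N) = N²
x(h, m) = -58 (x(h, m) = (-4 + 18*(-3)) - ((h + h)*0)² = (-4 - 54) - ((2*h)*0)² = -58 - 1*0² = -58 - 1*0 = -58 + 0 = -58)
(-19*(-107) + x(-9, s)) + 42304 = (-19*(-107) - 58) + 42304 = (2033 - 58) + 42304 = 1975 + 42304 = 44279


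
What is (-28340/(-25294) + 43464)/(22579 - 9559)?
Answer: 39264527/11761710 ≈ 3.3383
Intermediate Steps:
(-28340/(-25294) + 43464)/(22579 - 9559) = (-28340*(-1/25294) + 43464)/13020 = (14170/12647 + 43464)*(1/13020) = (549703378/12647)*(1/13020) = 39264527/11761710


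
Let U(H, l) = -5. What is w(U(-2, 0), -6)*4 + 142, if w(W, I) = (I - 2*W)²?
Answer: 206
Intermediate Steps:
w(U(-2, 0), -6)*4 + 142 = (-6 - 2*(-5))²*4 + 142 = (-6 + 10)²*4 + 142 = 4²*4 + 142 = 16*4 + 142 = 64 + 142 = 206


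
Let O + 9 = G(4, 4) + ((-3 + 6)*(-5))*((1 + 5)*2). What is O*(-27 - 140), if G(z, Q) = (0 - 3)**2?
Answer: 30060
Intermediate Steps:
G(z, Q) = 9 (G(z, Q) = (-3)**2 = 9)
O = -180 (O = -9 + (9 + ((-3 + 6)*(-5))*((1 + 5)*2)) = -9 + (9 + (3*(-5))*(6*2)) = -9 + (9 - 15*12) = -9 + (9 - 180) = -9 - 171 = -180)
O*(-27 - 140) = -180*(-27 - 140) = -180*(-167) = 30060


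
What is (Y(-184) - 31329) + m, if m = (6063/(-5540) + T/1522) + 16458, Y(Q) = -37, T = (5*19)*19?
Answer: -62850847613/4215940 ≈ -14908.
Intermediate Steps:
T = 1805 (T = 95*19 = 1805)
m = 69386326427/4215940 (m = (6063/(-5540) + 1805/1522) + 16458 = (6063*(-1/5540) + 1805*(1/1522)) + 16458 = (-6063/5540 + 1805/1522) + 16458 = 385907/4215940 + 16458 = 69386326427/4215940 ≈ 16458.)
(Y(-184) - 31329) + m = (-37 - 31329) + 69386326427/4215940 = -31366 + 69386326427/4215940 = -62850847613/4215940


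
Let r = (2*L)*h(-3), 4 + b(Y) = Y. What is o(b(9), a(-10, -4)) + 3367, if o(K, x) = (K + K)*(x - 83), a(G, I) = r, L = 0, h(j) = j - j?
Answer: 2537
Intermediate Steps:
h(j) = 0
b(Y) = -4 + Y
r = 0 (r = (2*0)*0 = 0*0 = 0)
a(G, I) = 0
o(K, x) = 2*K*(-83 + x) (o(K, x) = (2*K)*(-83 + x) = 2*K*(-83 + x))
o(b(9), a(-10, -4)) + 3367 = 2*(-4 + 9)*(-83 + 0) + 3367 = 2*5*(-83) + 3367 = -830 + 3367 = 2537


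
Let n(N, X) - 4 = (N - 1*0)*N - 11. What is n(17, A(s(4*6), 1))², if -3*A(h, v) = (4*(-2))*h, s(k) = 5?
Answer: 79524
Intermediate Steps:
A(h, v) = 8*h/3 (A(h, v) = -4*(-2)*h/3 = -(-8)*h/3 = 8*h/3)
n(N, X) = -7 + N² (n(N, X) = 4 + ((N - 1*0)*N - 11) = 4 + ((N + 0)*N - 11) = 4 + (N*N - 11) = 4 + (N² - 11) = 4 + (-11 + N²) = -7 + N²)
n(17, A(s(4*6), 1))² = (-7 + 17²)² = (-7 + 289)² = 282² = 79524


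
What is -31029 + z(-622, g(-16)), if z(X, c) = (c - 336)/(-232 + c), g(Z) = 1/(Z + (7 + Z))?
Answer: -179990828/5801 ≈ -31028.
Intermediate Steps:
g(Z) = 1/(7 + 2*Z)
z(X, c) = (-336 + c)/(-232 + c)
-31029 + z(-622, g(-16)) = -31029 + (-336 + 1/(7 + 2*(-16)))/(-232 + 1/(7 + 2*(-16))) = -31029 + (-336 + 1/(7 - 32))/(-232 + 1/(7 - 32)) = -31029 + (-336 + 1/(-25))/(-232 + 1/(-25)) = -31029 + (-336 - 1/25)/(-232 - 1/25) = -31029 - 8401/25/(-5801/25) = -31029 - 25/5801*(-8401/25) = -31029 + 8401/5801 = -179990828/5801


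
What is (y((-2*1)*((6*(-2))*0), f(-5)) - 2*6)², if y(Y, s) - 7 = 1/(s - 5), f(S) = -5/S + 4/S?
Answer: 15625/576 ≈ 27.127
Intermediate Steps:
f(S) = -1/S
y(Y, s) = 7 + 1/(-5 + s) (y(Y, s) = 7 + 1/(s - 5) = 7 + 1/(-5 + s))
(y((-2*1)*((6*(-2))*0), f(-5)) - 2*6)² = ((-34 + 7*(-1/(-5)))/(-5 - 1/(-5)) - 2*6)² = ((-34 + 7*(-1*(-⅕)))/(-5 - 1*(-⅕)) - 12)² = ((-34 + 7*(⅕))/(-5 + ⅕) - 12)² = ((-34 + 7/5)/(-24/5) - 12)² = (-5/24*(-163/5) - 12)² = (163/24 - 12)² = (-125/24)² = 15625/576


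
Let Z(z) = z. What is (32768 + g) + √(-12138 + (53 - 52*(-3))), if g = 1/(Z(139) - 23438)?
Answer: 763461631/23299 + I*√11929 ≈ 32768.0 + 109.22*I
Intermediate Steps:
g = -1/23299 (g = 1/(139 - 23438) = 1/(-23299) = -1/23299 ≈ -4.2920e-5)
(32768 + g) + √(-12138 + (53 - 52*(-3))) = (32768 - 1/23299) + √(-12138 + (53 - 52*(-3))) = 763461631/23299 + √(-12138 + (53 + 156)) = 763461631/23299 + √(-12138 + 209) = 763461631/23299 + √(-11929) = 763461631/23299 + I*√11929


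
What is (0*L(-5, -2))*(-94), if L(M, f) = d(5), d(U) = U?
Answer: 0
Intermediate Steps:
L(M, f) = 5
(0*L(-5, -2))*(-94) = (0*5)*(-94) = 0*(-94) = 0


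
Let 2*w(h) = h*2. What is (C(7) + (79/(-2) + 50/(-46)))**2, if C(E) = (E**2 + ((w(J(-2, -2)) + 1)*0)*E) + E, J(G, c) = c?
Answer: 502681/2116 ≈ 237.56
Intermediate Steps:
w(h) = h (w(h) = (h*2)/2 = (2*h)/2 = h)
C(E) = E + E**2 (C(E) = (E**2 + ((-2 + 1)*0)*E) + E = (E**2 + (-1*0)*E) + E = (E**2 + 0*E) + E = (E**2 + 0) + E = E**2 + E = E + E**2)
(C(7) + (79/(-2) + 50/(-46)))**2 = (7*(1 + 7) + (79/(-2) + 50/(-46)))**2 = (7*8 + (79*(-1/2) + 50*(-1/46)))**2 = (56 + (-79/2 - 25/23))**2 = (56 - 1867/46)**2 = (709/46)**2 = 502681/2116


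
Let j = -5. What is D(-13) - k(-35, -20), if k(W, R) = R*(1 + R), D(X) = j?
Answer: -385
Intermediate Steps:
D(X) = -5
D(-13) - k(-35, -20) = -5 - (-20)*(1 - 20) = -5 - (-20)*(-19) = -5 - 1*380 = -5 - 380 = -385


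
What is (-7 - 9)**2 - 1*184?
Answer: 72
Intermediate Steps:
(-7 - 9)**2 - 1*184 = (-16)**2 - 184 = 256 - 184 = 72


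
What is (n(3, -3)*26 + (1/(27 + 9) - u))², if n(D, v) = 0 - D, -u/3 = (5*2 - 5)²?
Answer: 11449/1296 ≈ 8.8341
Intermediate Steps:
u = -75 (u = -3*(5*2 - 5)² = -3*(10 - 5)² = -3*5² = -3*25 = -75)
n(D, v) = -D
(n(3, -3)*26 + (1/(27 + 9) - u))² = (-1*3*26 + (1/(27 + 9) - 1*(-75)))² = (-3*26 + (1/36 + 75))² = (-78 + (1/36 + 75))² = (-78 + 2701/36)² = (-107/36)² = 11449/1296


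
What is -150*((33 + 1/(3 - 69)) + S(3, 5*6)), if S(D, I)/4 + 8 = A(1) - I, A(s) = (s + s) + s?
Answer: 176575/11 ≈ 16052.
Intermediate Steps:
A(s) = 3*s (A(s) = 2*s + s = 3*s)
S(D, I) = -20 - 4*I (S(D, I) = -32 + 4*(3*1 - I) = -32 + 4*(3 - I) = -32 + (12 - 4*I) = -20 - 4*I)
-150*((33 + 1/(3 - 69)) + S(3, 5*6)) = -150*((33 + 1/(3 - 69)) + (-20 - 20*6)) = -150*((33 + 1/(-66)) + (-20 - 4*30)) = -150*((33 - 1/66) + (-20 - 120)) = -150*(2177/66 - 140) = -150*(-7063/66) = 176575/11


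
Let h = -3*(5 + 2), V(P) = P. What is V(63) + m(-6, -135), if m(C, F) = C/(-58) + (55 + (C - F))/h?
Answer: 33094/609 ≈ 54.342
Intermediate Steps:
h = -21 (h = -3*7 = -21)
m(C, F) = -55/21 - 79*C/1218 + F/21 (m(C, F) = C/(-58) + (55 + (C - F))/(-21) = C*(-1/58) + (55 + C - F)*(-1/21) = -C/58 + (-55/21 - C/21 + F/21) = -55/21 - 79*C/1218 + F/21)
V(63) + m(-6, -135) = 63 + (-55/21 - 79/1218*(-6) + (1/21)*(-135)) = 63 + (-55/21 + 79/203 - 45/7) = 63 - 5273/609 = 33094/609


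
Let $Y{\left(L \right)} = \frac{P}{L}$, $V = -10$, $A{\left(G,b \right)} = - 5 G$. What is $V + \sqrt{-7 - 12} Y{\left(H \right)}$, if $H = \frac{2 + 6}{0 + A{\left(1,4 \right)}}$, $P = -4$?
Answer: $-10 + \frac{5 i \sqrt{19}}{2} \approx -10.0 + 10.897 i$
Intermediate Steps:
$H = - \frac{8}{5}$ ($H = \frac{2 + 6}{0 - 5} = \frac{8}{0 - 5} = \frac{8}{-5} = 8 \left(- \frac{1}{5}\right) = - \frac{8}{5} \approx -1.6$)
$Y{\left(L \right)} = - \frac{4}{L}$
$V + \sqrt{-7 - 12} Y{\left(H \right)} = -10 + \sqrt{-7 - 12} \left(- \frac{4}{- \frac{8}{5}}\right) = -10 + \sqrt{-19} \left(\left(-4\right) \left(- \frac{5}{8}\right)\right) = -10 + i \sqrt{19} \cdot \frac{5}{2} = -10 + \frac{5 i \sqrt{19}}{2}$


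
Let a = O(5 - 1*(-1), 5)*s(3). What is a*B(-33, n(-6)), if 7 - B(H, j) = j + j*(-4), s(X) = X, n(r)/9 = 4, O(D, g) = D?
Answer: 2070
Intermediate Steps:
n(r) = 36 (n(r) = 9*4 = 36)
B(H, j) = 7 + 3*j (B(H, j) = 7 - (j + j*(-4)) = 7 - (j - 4*j) = 7 - (-3)*j = 7 + 3*j)
a = 18 (a = (5 - 1*(-1))*3 = (5 + 1)*3 = 6*3 = 18)
a*B(-33, n(-6)) = 18*(7 + 3*36) = 18*(7 + 108) = 18*115 = 2070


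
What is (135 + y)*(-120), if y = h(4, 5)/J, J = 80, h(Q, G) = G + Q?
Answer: -32427/2 ≈ -16214.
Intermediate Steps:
y = 9/80 (y = (5 + 4)/80 = 9*(1/80) = 9/80 ≈ 0.11250)
(135 + y)*(-120) = (135 + 9/80)*(-120) = (10809/80)*(-120) = -32427/2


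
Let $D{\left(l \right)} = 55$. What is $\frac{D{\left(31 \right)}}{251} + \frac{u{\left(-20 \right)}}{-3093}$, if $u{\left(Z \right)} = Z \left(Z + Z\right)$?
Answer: $- \frac{30685}{776343} \approx -0.039525$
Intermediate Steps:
$u{\left(Z \right)} = 2 Z^{2}$ ($u{\left(Z \right)} = Z 2 Z = 2 Z^{2}$)
$\frac{D{\left(31 \right)}}{251} + \frac{u{\left(-20 \right)}}{-3093} = \frac{55}{251} + \frac{2 \left(-20\right)^{2}}{-3093} = 55 \cdot \frac{1}{251} + 2 \cdot 400 \left(- \frac{1}{3093}\right) = \frac{55}{251} + 800 \left(- \frac{1}{3093}\right) = \frac{55}{251} - \frac{800}{3093} = - \frac{30685}{776343}$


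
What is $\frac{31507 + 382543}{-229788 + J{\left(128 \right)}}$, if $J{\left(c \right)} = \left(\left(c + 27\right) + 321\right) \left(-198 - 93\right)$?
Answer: $- \frac{207025}{184152} \approx -1.1242$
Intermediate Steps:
$J{\left(c \right)} = -101268 - 291 c$ ($J{\left(c \right)} = \left(\left(27 + c\right) + 321\right) \left(-291\right) = \left(348 + c\right) \left(-291\right) = -101268 - 291 c$)
$\frac{31507 + 382543}{-229788 + J{\left(128 \right)}} = \frac{31507 + 382543}{-229788 - 138516} = \frac{414050}{-229788 - 138516} = \frac{414050}{-368304} = 414050 \left(- \frac{1}{368304}\right) = - \frac{207025}{184152}$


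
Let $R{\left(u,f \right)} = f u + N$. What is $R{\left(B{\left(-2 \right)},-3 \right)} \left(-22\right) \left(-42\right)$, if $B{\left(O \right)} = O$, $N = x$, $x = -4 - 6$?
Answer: $-3696$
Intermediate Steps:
$x = -10$ ($x = -4 - 6 = -10$)
$N = -10$
$R{\left(u,f \right)} = -10 + f u$ ($R{\left(u,f \right)} = f u - 10 = -10 + f u$)
$R{\left(B{\left(-2 \right)},-3 \right)} \left(-22\right) \left(-42\right) = \left(-10 - -6\right) \left(-22\right) \left(-42\right) = \left(-10 + 6\right) \left(-22\right) \left(-42\right) = \left(-4\right) \left(-22\right) \left(-42\right) = 88 \left(-42\right) = -3696$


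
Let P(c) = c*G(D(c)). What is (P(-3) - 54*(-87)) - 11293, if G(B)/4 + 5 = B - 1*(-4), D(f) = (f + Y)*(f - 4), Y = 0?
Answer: -6835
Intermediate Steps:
D(f) = f*(-4 + f) (D(f) = (f + 0)*(f - 4) = f*(-4 + f))
G(B) = -4 + 4*B (G(B) = -20 + 4*(B - 1*(-4)) = -20 + 4*(B + 4) = -20 + 4*(4 + B) = -20 + (16 + 4*B) = -4 + 4*B)
P(c) = c*(-4 + 4*c*(-4 + c)) (P(c) = c*(-4 + 4*(c*(-4 + c))) = c*(-4 + 4*c*(-4 + c)))
(P(-3) - 54*(-87)) - 11293 = (4*(-3)*(-1 + (-3)**2 - 4*(-3)) - 54*(-87)) - 11293 = (4*(-3)*(-1 + 9 + 12) + 4698) - 11293 = (4*(-3)*20 + 4698) - 11293 = (-240 + 4698) - 11293 = 4458 - 11293 = -6835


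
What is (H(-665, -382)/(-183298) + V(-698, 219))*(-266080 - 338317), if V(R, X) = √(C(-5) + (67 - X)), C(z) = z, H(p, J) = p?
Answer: -401924005/183298 - 604397*I*√157 ≈ -2192.7 - 7.5731e+6*I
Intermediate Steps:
V(R, X) = √(62 - X) (V(R, X) = √(-5 + (67 - X)) = √(62 - X))
(H(-665, -382)/(-183298) + V(-698, 219))*(-266080 - 338317) = (-665/(-183298) + √(62 - 1*219))*(-266080 - 338317) = (-665*(-1/183298) + √(62 - 219))*(-604397) = (665/183298 + √(-157))*(-604397) = (665/183298 + I*√157)*(-604397) = -401924005/183298 - 604397*I*√157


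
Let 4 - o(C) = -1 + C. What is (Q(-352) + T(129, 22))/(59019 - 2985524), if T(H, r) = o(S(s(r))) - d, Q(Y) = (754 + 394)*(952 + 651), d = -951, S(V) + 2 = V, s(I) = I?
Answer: -368236/585301 ≈ -0.62914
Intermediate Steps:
S(V) = -2 + V
o(C) = 5 - C (o(C) = 4 - (-1 + C) = 4 + (1 - C) = 5 - C)
Q(Y) = 1840244 (Q(Y) = 1148*1603 = 1840244)
T(H, r) = 958 - r (T(H, r) = (5 - (-2 + r)) - 1*(-951) = (5 + (2 - r)) + 951 = (7 - r) + 951 = 958 - r)
(Q(-352) + T(129, 22))/(59019 - 2985524) = (1840244 + (958 - 1*22))/(59019 - 2985524) = (1840244 + (958 - 22))/(-2926505) = (1840244 + 936)*(-1/2926505) = 1841180*(-1/2926505) = -368236/585301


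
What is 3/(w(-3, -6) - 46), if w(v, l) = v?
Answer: -3/49 ≈ -0.061224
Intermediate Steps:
3/(w(-3, -6) - 46) = 3/(-3 - 46) = 3/(-49) = -1/49*3 = -3/49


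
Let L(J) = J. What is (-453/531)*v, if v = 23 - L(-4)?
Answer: -1359/59 ≈ -23.034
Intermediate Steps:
v = 27 (v = 23 - 1*(-4) = 23 + 4 = 27)
(-453/531)*v = -453/531*27 = -453*1/531*27 = -151/177*27 = -1359/59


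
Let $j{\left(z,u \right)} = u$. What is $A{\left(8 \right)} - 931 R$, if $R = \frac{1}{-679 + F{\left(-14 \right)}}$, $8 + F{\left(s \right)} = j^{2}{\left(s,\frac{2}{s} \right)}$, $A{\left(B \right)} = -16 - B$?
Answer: $- \frac{762269}{33662} \approx -22.645$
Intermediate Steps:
$F{\left(s \right)} = -8 + \frac{4}{s^{2}}$ ($F{\left(s \right)} = -8 + \left(\frac{2}{s}\right)^{2} = -8 + \frac{4}{s^{2}}$)
$R = - \frac{49}{33662}$ ($R = \frac{1}{-679 - \left(8 - \frac{4}{196}\right)} = \frac{1}{-679 + \left(-8 + 4 \cdot \frac{1}{196}\right)} = \frac{1}{-679 + \left(-8 + \frac{1}{49}\right)} = \frac{1}{-679 - \frac{391}{49}} = \frac{1}{- \frac{33662}{49}} = - \frac{49}{33662} \approx -0.0014556$)
$A{\left(8 \right)} - 931 R = \left(-16 - 8\right) - - \frac{45619}{33662} = \left(-16 - 8\right) + \frac{45619}{33662} = -24 + \frac{45619}{33662} = - \frac{762269}{33662}$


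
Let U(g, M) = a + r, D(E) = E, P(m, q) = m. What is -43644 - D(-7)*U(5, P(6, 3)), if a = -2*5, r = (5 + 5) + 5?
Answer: -43609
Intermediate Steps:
r = 15 (r = 10 + 5 = 15)
a = -10
U(g, M) = 5 (U(g, M) = -10 + 15 = 5)
-43644 - D(-7)*U(5, P(6, 3)) = -43644 - (-7)*5 = -43644 - 1*(-35) = -43644 + 35 = -43609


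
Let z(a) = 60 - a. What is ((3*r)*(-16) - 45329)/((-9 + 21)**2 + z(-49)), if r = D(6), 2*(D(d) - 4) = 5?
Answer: -45641/253 ≈ -180.40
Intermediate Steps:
D(d) = 13/2 (D(d) = 4 + (1/2)*5 = 4 + 5/2 = 13/2)
r = 13/2 ≈ 6.5000
((3*r)*(-16) - 45329)/((-9 + 21)**2 + z(-49)) = ((3*(13/2))*(-16) - 45329)/((-9 + 21)**2 + (60 - 1*(-49))) = ((39/2)*(-16) - 45329)/(12**2 + (60 + 49)) = (-312 - 45329)/(144 + 109) = -45641/253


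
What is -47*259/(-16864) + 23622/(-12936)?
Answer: -10037145/9089696 ≈ -1.1042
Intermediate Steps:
-47*259/(-16864) + 23622/(-12936) = -12173*(-1/16864) + 23622*(-1/12936) = 12173/16864 - 3937/2156 = -10037145/9089696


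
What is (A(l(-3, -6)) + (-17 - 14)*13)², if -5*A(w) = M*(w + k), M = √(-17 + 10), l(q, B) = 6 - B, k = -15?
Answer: 4060162/25 - 2418*I*√7/5 ≈ 1.6241e+5 - 1279.5*I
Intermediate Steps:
M = I*√7 (M = √(-7) = I*√7 ≈ 2.6458*I)
A(w) = -I*√7*(-15 + w)/5 (A(w) = -I*√7*(w - 15)/5 = -I*√7*(-15 + w)/5)
(A(l(-3, -6)) + (-17 - 14)*13)² = (I*√7*(15 - (6 - 1*(-6)))/5 + (-17 - 14)*13)² = (I*√7*(15 - (6 + 6))/5 - 31*13)² = (I*√7*(15 - 1*12)/5 - 403)² = (I*√7*(15 - 12)/5 - 403)² = ((⅕)*I*√7*3 - 403)² = (3*I*√7/5 - 403)² = (-403 + 3*I*√7/5)²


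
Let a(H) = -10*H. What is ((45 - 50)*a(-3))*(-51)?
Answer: 7650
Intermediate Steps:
((45 - 50)*a(-3))*(-51) = ((45 - 50)*(-10*(-3)))*(-51) = -5*30*(-51) = -150*(-51) = 7650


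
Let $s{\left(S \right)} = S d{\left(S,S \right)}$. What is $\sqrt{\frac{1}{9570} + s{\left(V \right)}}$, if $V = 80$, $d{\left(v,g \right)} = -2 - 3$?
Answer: $\frac{i \sqrt{36633950430}}{9570} \approx 20.0 i$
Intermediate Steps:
$d{\left(v,g \right)} = -5$
$s{\left(S \right)} = - 5 S$ ($s{\left(S \right)} = S \left(-5\right) = - 5 S$)
$\sqrt{\frac{1}{9570} + s{\left(V \right)}} = \sqrt{\frac{1}{9570} - 400} = \sqrt{- \frac{3827999}{9570}} = \frac{i \sqrt{36633950430}}{9570}$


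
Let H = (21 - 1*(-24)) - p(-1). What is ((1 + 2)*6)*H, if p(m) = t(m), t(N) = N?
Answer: 828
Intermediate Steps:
p(m) = m
H = 46 (H = (21 - 1*(-24)) - 1*(-1) = (21 + 24) + 1 = 45 + 1 = 46)
((1 + 2)*6)*H = ((1 + 2)*6)*46 = (3*6)*46 = 18*46 = 828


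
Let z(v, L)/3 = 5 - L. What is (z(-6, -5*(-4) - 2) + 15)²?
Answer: 576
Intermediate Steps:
z(v, L) = 15 - 3*L (z(v, L) = 3*(5 - L) = 15 - 3*L)
(z(-6, -5*(-4) - 2) + 15)² = ((15 - 3*(-5*(-4) - 2)) + 15)² = ((15 - 3*(20 - 2)) + 15)² = ((15 - 3*18) + 15)² = ((15 - 54) + 15)² = (-39 + 15)² = (-24)² = 576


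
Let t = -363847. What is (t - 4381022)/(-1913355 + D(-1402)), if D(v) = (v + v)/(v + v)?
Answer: 4744869/1913354 ≈ 2.4799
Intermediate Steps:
D(v) = 1 (D(v) = (2*v)/((2*v)) = (2*v)*(1/(2*v)) = 1)
(t - 4381022)/(-1913355 + D(-1402)) = (-363847 - 4381022)/(-1913355 + 1) = -4744869/(-1913354) = -4744869*(-1/1913354) = 4744869/1913354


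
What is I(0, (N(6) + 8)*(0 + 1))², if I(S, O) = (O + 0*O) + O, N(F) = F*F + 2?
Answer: 8464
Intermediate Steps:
N(F) = 2 + F² (N(F) = F² + 2 = 2 + F²)
I(S, O) = 2*O (I(S, O) = (O + 0) + O = O + O = 2*O)
I(0, (N(6) + 8)*(0 + 1))² = (2*(((2 + 6²) + 8)*(0 + 1)))² = (2*(((2 + 36) + 8)*1))² = (2*((38 + 8)*1))² = (2*(46*1))² = (2*46)² = 92² = 8464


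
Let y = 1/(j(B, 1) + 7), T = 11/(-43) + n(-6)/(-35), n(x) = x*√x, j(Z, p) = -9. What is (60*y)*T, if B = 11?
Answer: 330/43 - 36*I*√6/7 ≈ 7.6744 - 12.597*I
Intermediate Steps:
n(x) = x^(3/2)
T = -11/43 + 6*I*√6/35 (T = 11/(-43) + (-6)^(3/2)/(-35) = 11*(-1/43) - 6*I*√6*(-1/35) = -11/43 + 6*I*√6/35 ≈ -0.25581 + 0.41991*I)
y = -½ (y = 1/(-9 + 7) = 1/(-2) = -½ ≈ -0.50000)
(60*y)*T = (60*(-½))*(-11/43 + 6*I*√6/35) = -30*(-11/43 + 6*I*√6/35) = 330/43 - 36*I*√6/7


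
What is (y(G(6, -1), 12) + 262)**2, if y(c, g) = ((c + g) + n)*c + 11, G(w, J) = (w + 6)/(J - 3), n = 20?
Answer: 34596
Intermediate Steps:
G(w, J) = (6 + w)/(-3 + J)
y(c, g) = 11 + c*(20 + c + g) (y(c, g) = ((c + g) + 20)*c + 11 = (20 + c + g)*c + 11 = c*(20 + c + g) + 11 = 11 + c*(20 + c + g))
(y(G(6, -1), 12) + 262)**2 = ((11 + ((6 + 6)/(-3 - 1))**2 + 20*((6 + 6)/(-3 - 1)) + ((6 + 6)/(-3 - 1))*12) + 262)**2 = ((11 + (12/(-4))**2 + 20*(12/(-4)) + (12/(-4))*12) + 262)**2 = ((11 + (-1/4*12)**2 + 20*(-1/4*12) - 1/4*12*12) + 262)**2 = ((11 + (-3)**2 + 20*(-3) - 3*12) + 262)**2 = ((11 + 9 - 60 - 36) + 262)**2 = (-76 + 262)**2 = 186**2 = 34596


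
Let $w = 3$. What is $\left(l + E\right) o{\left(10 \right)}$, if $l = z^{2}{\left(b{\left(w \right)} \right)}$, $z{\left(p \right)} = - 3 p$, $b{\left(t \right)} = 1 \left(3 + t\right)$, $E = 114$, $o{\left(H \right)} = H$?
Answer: $4380$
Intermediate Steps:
$b{\left(t \right)} = 3 + t$
$l = 324$ ($l = \left(- 3 \left(3 + 3\right)\right)^{2} = \left(\left(-3\right) 6\right)^{2} = \left(-18\right)^{2} = 324$)
$\left(l + E\right) o{\left(10 \right)} = \left(324 + 114\right) 10 = 438 \cdot 10 = 4380$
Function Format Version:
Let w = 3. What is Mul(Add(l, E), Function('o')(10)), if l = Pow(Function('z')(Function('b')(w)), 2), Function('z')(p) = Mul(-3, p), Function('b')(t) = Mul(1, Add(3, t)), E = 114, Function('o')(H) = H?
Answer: 4380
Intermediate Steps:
Function('b')(t) = Add(3, t)
l = 324 (l = Pow(Mul(-3, Add(3, 3)), 2) = Pow(Mul(-3, 6), 2) = Pow(-18, 2) = 324)
Mul(Add(l, E), Function('o')(10)) = Mul(Add(324, 114), 10) = Mul(438, 10) = 4380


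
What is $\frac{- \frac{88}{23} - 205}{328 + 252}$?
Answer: $- \frac{4803}{13340} \approx -0.36004$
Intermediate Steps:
$\frac{- \frac{88}{23} - 205}{328 + 252} = \frac{\left(-88\right) \frac{1}{23} - 205}{580} = \left(- \frac{88}{23} - 205\right) \frac{1}{580} = \left(- \frac{4803}{23}\right) \frac{1}{580} = - \frac{4803}{13340}$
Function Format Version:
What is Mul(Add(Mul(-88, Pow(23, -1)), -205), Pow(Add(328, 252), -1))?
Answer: Rational(-4803, 13340) ≈ -0.36004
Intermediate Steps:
Mul(Add(Mul(-88, Pow(23, -1)), -205), Pow(Add(328, 252), -1)) = Mul(Add(Mul(-88, Rational(1, 23)), -205), Pow(580, -1)) = Mul(Add(Rational(-88, 23), -205), Rational(1, 580)) = Mul(Rational(-4803, 23), Rational(1, 580)) = Rational(-4803, 13340)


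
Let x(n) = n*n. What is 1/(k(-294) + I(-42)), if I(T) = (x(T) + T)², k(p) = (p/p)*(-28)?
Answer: 1/2965256 ≈ 3.3724e-7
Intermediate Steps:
x(n) = n²
k(p) = -28 (k(p) = 1*(-28) = -28)
I(T) = (T + T²)² (I(T) = (T² + T)² = (T + T²)²)
1/(k(-294) + I(-42)) = 1/(-28 + (-42)²*(1 - 42)²) = 1/(-28 + 1764*(-41)²) = 1/(-28 + 1764*1681) = 1/(-28 + 2965284) = 1/2965256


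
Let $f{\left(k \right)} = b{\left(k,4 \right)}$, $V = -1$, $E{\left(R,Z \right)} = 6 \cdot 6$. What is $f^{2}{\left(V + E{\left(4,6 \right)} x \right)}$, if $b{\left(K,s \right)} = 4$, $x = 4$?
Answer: $16$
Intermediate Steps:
$E{\left(R,Z \right)} = 36$
$f{\left(k \right)} = 4$
$f^{2}{\left(V + E{\left(4,6 \right)} x \right)} = 4^{2} = 16$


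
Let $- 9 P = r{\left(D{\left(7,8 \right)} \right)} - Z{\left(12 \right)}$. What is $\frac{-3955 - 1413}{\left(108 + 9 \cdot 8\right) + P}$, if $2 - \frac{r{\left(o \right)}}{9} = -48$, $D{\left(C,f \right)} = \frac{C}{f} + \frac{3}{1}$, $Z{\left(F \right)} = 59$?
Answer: $- \frac{48312}{1229} \approx -39.31$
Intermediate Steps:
$D{\left(C,f \right)} = 3 + \frac{C}{f}$ ($D{\left(C,f \right)} = \frac{C}{f} + 3 \cdot 1 = \frac{C}{f} + 3 = 3 + \frac{C}{f}$)
$r{\left(o \right)} = 450$ ($r{\left(o \right)} = 18 - -432 = 18 + 432 = 450$)
$P = - \frac{391}{9}$ ($P = - \frac{450 - 59}{9} = \left(- \frac{1}{9}\right) 391 = - \frac{391}{9} \approx -43.444$)
$\frac{-3955 - 1413}{\left(108 + 9 \cdot 8\right) + P} = \frac{-3955 - 1413}{\left(108 + 9 \cdot 8\right) - \frac{391}{9}} = - \frac{5368}{\left(108 + 72\right) - \frac{391}{9}} = - \frac{5368}{180 - \frac{391}{9}} = - \frac{5368}{\frac{1229}{9}} = \left(-5368\right) \frac{9}{1229} = - \frac{48312}{1229}$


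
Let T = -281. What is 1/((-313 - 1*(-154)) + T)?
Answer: -1/440 ≈ -0.0022727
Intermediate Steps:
1/((-313 - 1*(-154)) + T) = 1/((-313 - 1*(-154)) - 281) = 1/((-313 + 154) - 281) = 1/(-159 - 281) = 1/(-440) = -1/440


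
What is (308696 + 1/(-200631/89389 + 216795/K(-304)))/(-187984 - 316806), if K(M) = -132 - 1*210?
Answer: -90961036681949/148742523195955 ≈ -0.61153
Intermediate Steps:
K(M) = -342 (K(M) = -132 - 210 = -342)
(308696 + 1/(-200631/89389 + 216795/K(-304)))/(-187984 - 316806) = (308696 + 1/(-200631/89389 + 216795/(-342)))/(-187984 - 316806) = (308696 + 1/(-200631*1/89389 + 216795*(-1/342)))/(-504790) = (308696 + 1/(-200631/89389 - 72265/114))*(-1/504790) = (308696 + 1/(-6482568019/10190346))*(-1/504790) = (308696 - 10190346/6482568019)*(-1/504790) = (2001142807002878/6482568019)*(-1/504790) = -90961036681949/148742523195955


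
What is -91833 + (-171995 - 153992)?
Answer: -417820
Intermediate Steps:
-91833 + (-171995 - 153992) = -91833 - 325987 = -417820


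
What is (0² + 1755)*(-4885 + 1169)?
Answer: -6521580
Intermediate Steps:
(0² + 1755)*(-4885 + 1169) = (0 + 1755)*(-3716) = 1755*(-3716) = -6521580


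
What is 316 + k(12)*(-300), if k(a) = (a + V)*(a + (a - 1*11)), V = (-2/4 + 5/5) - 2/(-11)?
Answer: -540574/11 ≈ -49143.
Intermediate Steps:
V = 15/22 (V = (-2*¼ + 5*(⅕)) - 2*(-1)/11 = (-½ + 1) - 1*(-2/11) = ½ + 2/11 = 15/22 ≈ 0.68182)
k(a) = (-11 + 2*a)*(15/22 + a) (k(a) = (a + 15/22)*(a + (a - 1*11)) = (15/22 + a)*(a + (a - 11)) = (15/22 + a)*(a + (-11 + a)) = (15/22 + a)*(-11 + 2*a) = (-11 + 2*a)*(15/22 + a))
316 + k(12)*(-300) = 316 + (-15/2 + 2*12² - 106/11*12)*(-300) = 316 + (-15/2 + 2*144 - 1272/11)*(-300) = 316 + (-15/2 + 288 - 1272/11)*(-300) = 316 + (3627/22)*(-300) = 316 - 544050/11 = -540574/11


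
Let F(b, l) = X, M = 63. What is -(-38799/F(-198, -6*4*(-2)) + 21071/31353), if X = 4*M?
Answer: 19224685/125412 ≈ 153.29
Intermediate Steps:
X = 252 (X = 4*63 = 252)
F(b, l) = 252
-(-38799/F(-198, -6*4*(-2)) + 21071/31353) = -(-38799/252 + 21071/31353) = -(-38799*1/252 + 21071*(1/31353)) = -(-4311/28 + 21071/31353) = -1*(-19224685/125412) = 19224685/125412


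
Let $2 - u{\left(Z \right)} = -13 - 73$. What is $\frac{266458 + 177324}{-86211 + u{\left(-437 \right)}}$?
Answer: $- \frac{443782}{86123} \approx -5.1529$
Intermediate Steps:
$u{\left(Z \right)} = 88$ ($u{\left(Z \right)} = 2 - \left(-13 - 73\right) = 2 - -86 = 2 + 86 = 88$)
$\frac{266458 + 177324}{-86211 + u{\left(-437 \right)}} = \frac{266458 + 177324}{-86211 + 88} = \frac{443782}{-86123} = 443782 \left(- \frac{1}{86123}\right) = - \frac{443782}{86123}$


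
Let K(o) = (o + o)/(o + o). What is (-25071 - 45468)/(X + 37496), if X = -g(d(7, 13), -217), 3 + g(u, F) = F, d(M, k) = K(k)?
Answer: -3359/1796 ≈ -1.8703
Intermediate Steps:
K(o) = 1 (K(o) = (2*o)/((2*o)) = (2*o)*(1/(2*o)) = 1)
d(M, k) = 1
g(u, F) = -3 + F
X = 220 (X = -(-3 - 217) = -1*(-220) = 220)
(-25071 - 45468)/(X + 37496) = (-25071 - 45468)/(220 + 37496) = -70539/37716 = -70539*1/37716 = -3359/1796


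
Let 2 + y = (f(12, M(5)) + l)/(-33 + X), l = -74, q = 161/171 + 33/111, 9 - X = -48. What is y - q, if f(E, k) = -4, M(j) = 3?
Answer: -164219/25308 ≈ -6.4888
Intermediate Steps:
X = 57 (X = 9 - 1*(-48) = 9 + 48 = 57)
q = 7838/6327 (q = 161*(1/171) + 33*(1/111) = 161/171 + 11/37 = 7838/6327 ≈ 1.2388)
y = -21/4 (y = -2 + (-4 - 74)/(-33 + 57) = -2 - 78/24 = -2 - 78*1/24 = -2 - 13/4 = -21/4 ≈ -5.2500)
y - q = -21/4 - 1*7838/6327 = -21/4 - 7838/6327 = -164219/25308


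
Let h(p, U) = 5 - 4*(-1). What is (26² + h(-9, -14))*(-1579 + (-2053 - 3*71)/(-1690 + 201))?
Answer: -1608972525/1489 ≈ -1.0806e+6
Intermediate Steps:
h(p, U) = 9 (h(p, U) = 5 + 4 = 9)
(26² + h(-9, -14))*(-1579 + (-2053 - 3*71)/(-1690 + 201)) = (26² + 9)*(-1579 + (-2053 - 3*71)/(-1690 + 201)) = (676 + 9)*(-1579 + (-2053 - 213)/(-1489)) = 685*(-1579 - 2266*(-1/1489)) = 685*(-1579 + 2266/1489) = 685*(-2348865/1489) = -1608972525/1489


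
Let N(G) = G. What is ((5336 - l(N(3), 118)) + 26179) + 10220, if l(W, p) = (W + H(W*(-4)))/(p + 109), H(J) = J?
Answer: 9473854/227 ≈ 41735.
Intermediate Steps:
l(W, p) = -3*W/(109 + p) (l(W, p) = (W + W*(-4))/(p + 109) = (W - 4*W)/(109 + p) = (-3*W)/(109 + p) = -3*W/(109 + p))
((5336 - l(N(3), 118)) + 26179) + 10220 = ((5336 - (-3)*3/(109 + 118)) + 26179) + 10220 = ((5336 - (-3)*3/227) + 26179) + 10220 = ((5336 - 1*(-9/227)) + 26179) + 10220 = ((5336 + 9/227) + 26179) + 10220 = (1211281/227 + 26179) + 10220 = 7153914/227 + 10220 = 9473854/227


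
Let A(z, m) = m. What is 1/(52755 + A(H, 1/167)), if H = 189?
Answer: 167/8810086 ≈ 1.8956e-5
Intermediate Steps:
1/(52755 + A(H, 1/167)) = 1/(52755 + 1/167) = 1/(8810086/167) = 167/8810086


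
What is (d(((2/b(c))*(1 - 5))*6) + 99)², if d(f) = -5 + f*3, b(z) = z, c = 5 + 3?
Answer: 5776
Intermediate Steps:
c = 8
d(f) = -5 + 3*f
(d(((2/b(c))*(1 - 5))*6) + 99)² = ((-5 + 3*(((2/8)*(1 - 5))*6)) + 99)² = ((-5 + 3*(((2*(⅛))*(-4))*6)) + 99)² = ((-5 + 3*(((¼)*(-4))*6)) + 99)² = ((-5 + 3*(-1*6)) + 99)² = ((-5 + 3*(-6)) + 99)² = ((-5 - 18) + 99)² = (-23 + 99)² = 76² = 5776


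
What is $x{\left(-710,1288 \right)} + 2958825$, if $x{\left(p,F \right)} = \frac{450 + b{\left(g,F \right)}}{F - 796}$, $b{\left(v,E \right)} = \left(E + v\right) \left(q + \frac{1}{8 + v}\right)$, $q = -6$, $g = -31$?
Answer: $\frac{11160633109}{3772} \approx 2.9588 \cdot 10^{6}$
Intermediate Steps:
$b{\left(v,E \right)} = \left(-6 + \frac{1}{8 + v}\right) \left(E + v\right)$ ($b{\left(v,E \right)} = \left(E + v\right) \left(-6 + \frac{1}{8 + v}\right) = \left(-6 + \frac{1}{8 + v}\right) \left(E + v\right)$)
$x{\left(p,F \right)} = \frac{\frac{14659}{23} - \frac{139 F}{23}}{-796 + F}$ ($x{\left(p,F \right)} = \frac{450 + \frac{- 47 F - -1457 - 6 \left(-31\right)^{2} - 6 F \left(-31\right)}{8 - 31}}{F - 796} = \frac{450 + \frac{- 47 F + 1457 - 5766 + 186 F}{-23}}{-796 + F} = \frac{450 - \frac{- 47 F + 1457 - 5766 + 186 F}{23}}{-796 + F} = \frac{450 - \frac{-4309 + 139 F}{23}}{-796 + F} = \frac{450 - \left(- \frac{4309}{23} + \frac{139 F}{23}\right)}{-796 + F} = \frac{\frac{14659}{23} - \frac{139 F}{23}}{-796 + F}$)
$x{\left(-710,1288 \right)} + 2958825 = \frac{14659 - 179032}{23 \left(-796 + 1288\right)} + 2958825 = \frac{14659 - 179032}{23 \cdot 492} + 2958825 = \frac{1}{23} \cdot \frac{1}{492} \left(-164373\right) + 2958825 = - \frac{54791}{3772} + 2958825 = \frac{11160633109}{3772}$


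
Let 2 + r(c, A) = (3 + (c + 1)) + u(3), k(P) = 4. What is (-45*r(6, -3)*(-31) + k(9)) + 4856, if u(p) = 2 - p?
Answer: 14625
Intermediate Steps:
r(c, A) = 1 + c (r(c, A) = -2 + ((3 + (c + 1)) + (2 - 1*3)) = -2 + ((3 + (1 + c)) + (2 - 3)) = -2 + ((4 + c) - 1) = -2 + (3 + c) = 1 + c)
(-45*r(6, -3)*(-31) + k(9)) + 4856 = (-45*(1 + 6)*(-31) + 4) + 4856 = (-315*(-31) + 4) + 4856 = (-45*(-217) + 4) + 4856 = (9765 + 4) + 4856 = 9769 + 4856 = 14625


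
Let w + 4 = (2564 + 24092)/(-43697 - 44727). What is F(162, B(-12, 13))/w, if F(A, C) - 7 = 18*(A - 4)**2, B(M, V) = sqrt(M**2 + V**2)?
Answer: -709537861/6792 ≈ -1.0447e+5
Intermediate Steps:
w = -6792/1579 (w = -4 + (2564 + 24092)/(-43697 - 44727) = -4 + 26656/(-88424) = -4 + 26656*(-1/88424) = -4 - 476/1579 = -6792/1579 ≈ -4.3015)
F(A, C) = 7 + 18*(-4 + A)**2 (F(A, C) = 7 + 18*(A - 4)**2 = 7 + 18*(-4 + A)**2)
F(162, B(-12, 13))/w = (7 + 18*(-4 + 162)**2)/(-6792/1579) = (7 + 18*158**2)*(-1579/6792) = (7 + 18*24964)*(-1579/6792) = (7 + 449352)*(-1579/6792) = 449359*(-1579/6792) = -709537861/6792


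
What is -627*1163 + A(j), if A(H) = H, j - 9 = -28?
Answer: -729220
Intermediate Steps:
j = -19 (j = 9 - 28 = -19)
-627*1163 + A(j) = -627*1163 - 19 = -729201 - 19 = -729220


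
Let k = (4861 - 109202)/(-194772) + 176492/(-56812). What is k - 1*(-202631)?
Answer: 560540489440063/2766346716 ≈ 2.0263e+5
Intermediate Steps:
k = -7111969733/2766346716 (k = -104341*(-1/194772) + 176492*(-1/56812) = 104341/194772 - 44123/14203 = -7111969733/2766346716 ≈ -2.5709)
k - 1*(-202631) = -7111969733/2766346716 - 1*(-202631) = -7111969733/2766346716 + 202631 = 560540489440063/2766346716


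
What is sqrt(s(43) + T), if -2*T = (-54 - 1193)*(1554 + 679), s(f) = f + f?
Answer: sqrt(5569446)/2 ≈ 1180.0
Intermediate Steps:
s(f) = 2*f
T = 2784551/2 (T = -(-54 - 1193)*(1554 + 679)/2 = -(-1247)*2233/2 = -1/2*(-2784551) = 2784551/2 ≈ 1.3923e+6)
sqrt(s(43) + T) = sqrt(2*43 + 2784551/2) = sqrt(86 + 2784551/2) = sqrt(2784723/2) = sqrt(5569446)/2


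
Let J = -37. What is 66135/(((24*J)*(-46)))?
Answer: 22045/13616 ≈ 1.6191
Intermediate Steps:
66135/(((24*J)*(-46))) = 66135/(((24*(-37))*(-46))) = 66135/((-888*(-46))) = 66135/40848 = 66135*(1/40848) = 22045/13616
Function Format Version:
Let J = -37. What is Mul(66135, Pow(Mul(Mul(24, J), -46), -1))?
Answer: Rational(22045, 13616) ≈ 1.6191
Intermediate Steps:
Mul(66135, Pow(Mul(Mul(24, J), -46), -1)) = Mul(66135, Pow(Mul(Mul(24, -37), -46), -1)) = Mul(66135, Pow(Mul(-888, -46), -1)) = Mul(66135, Pow(40848, -1)) = Mul(66135, Rational(1, 40848)) = Rational(22045, 13616)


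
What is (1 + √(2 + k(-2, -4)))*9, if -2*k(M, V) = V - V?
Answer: 9 + 9*√2 ≈ 21.728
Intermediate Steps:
k(M, V) = 0 (k(M, V) = -(V - V)/2 = -½*0 = 0)
(1 + √(2 + k(-2, -4)))*9 = (1 + √(2 + 0))*9 = (1 + √2)*9 = 9 + 9*√2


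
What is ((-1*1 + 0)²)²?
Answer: 1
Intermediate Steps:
((-1*1 + 0)²)² = ((-1 + 0)²)² = ((-1)²)² = 1² = 1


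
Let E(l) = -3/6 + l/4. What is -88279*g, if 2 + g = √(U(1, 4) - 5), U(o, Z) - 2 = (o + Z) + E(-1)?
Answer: 176558 - 88279*√5/2 ≈ 77859.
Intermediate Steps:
E(l) = -½ + l/4 (E(l) = -3*⅙ + l*(¼) = -½ + l/4)
U(o, Z) = 5/4 + Z + o (U(o, Z) = 2 + ((o + Z) + (-½ + (¼)*(-1))) = 2 + ((Z + o) + (-½ - ¼)) = 2 + ((Z + o) - ¾) = 2 + (-¾ + Z + o) = 5/4 + Z + o)
g = -2 + √5/2 (g = -2 + √((5/4 + 4 + 1) - 5) = -2 + √(25/4 - 5) = -2 + √(5/4) = -2 + √5/2 ≈ -0.88197)
-88279*g = -88279*(-2 + √5/2) = 176558 - 88279*√5/2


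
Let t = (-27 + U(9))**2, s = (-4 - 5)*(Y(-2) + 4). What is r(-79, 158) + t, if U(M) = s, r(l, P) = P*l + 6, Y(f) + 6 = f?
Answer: -12395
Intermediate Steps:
Y(f) = -6 + f
r(l, P) = 6 + P*l
s = 36 (s = (-4 - 5)*((-6 - 2) + 4) = -9*(-8 + 4) = -9*(-4) = 36)
U(M) = 36
t = 81 (t = (-27 + 36)**2 = 9**2 = 81)
r(-79, 158) + t = (6 + 158*(-79)) + 81 = (6 - 12482) + 81 = -12476 + 81 = -12395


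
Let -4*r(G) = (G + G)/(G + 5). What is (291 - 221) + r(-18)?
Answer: 901/13 ≈ 69.308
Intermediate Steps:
r(G) = -G/(2*(5 + G)) (r(G) = -(G + G)/(4*(G + 5)) = -2*G/(4*(5 + G)) = -G/(2*(5 + G)))
(291 - 221) + r(-18) = (291 - 221) - 1*(-18)/(10 + 2*(-18)) = 70 - 1*(-18)/(10 - 36) = 70 - 1*(-18)/(-26) = 70 - 1*(-18)*(-1/26) = 70 - 9/13 = 901/13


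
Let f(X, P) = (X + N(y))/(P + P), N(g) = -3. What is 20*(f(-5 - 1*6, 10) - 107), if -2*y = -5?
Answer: -2154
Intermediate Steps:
y = 5/2 (y = -½*(-5) = 5/2 ≈ 2.5000)
f(X, P) = (-3 + X)/(2*P) (f(X, P) = (X - 3)/(P + P) = (-3 + X)/((2*P)) = (-3 + X)*(1/(2*P)) = (-3 + X)/(2*P))
20*(f(-5 - 1*6, 10) - 107) = 20*((½)*(-3 + (-5 - 1*6))/10 - 107) = 20*((½)*(⅒)*(-3 + (-5 - 6)) - 107) = 20*((½)*(⅒)*(-3 - 11) - 107) = 20*((½)*(⅒)*(-14) - 107) = 20*(-7/10 - 107) = 20*(-1077/10) = -2154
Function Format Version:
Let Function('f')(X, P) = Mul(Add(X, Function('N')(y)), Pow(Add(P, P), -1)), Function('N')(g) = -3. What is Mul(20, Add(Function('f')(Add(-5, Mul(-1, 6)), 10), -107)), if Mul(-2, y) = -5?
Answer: -2154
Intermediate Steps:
y = Rational(5, 2) (y = Mul(Rational(-1, 2), -5) = Rational(5, 2) ≈ 2.5000)
Function('f')(X, P) = Mul(Rational(1, 2), Pow(P, -1), Add(-3, X)) (Function('f')(X, P) = Mul(Add(X, -3), Pow(Add(P, P), -1)) = Mul(Add(-3, X), Pow(Mul(2, P), -1)) = Mul(Add(-3, X), Mul(Rational(1, 2), Pow(P, -1))) = Mul(Rational(1, 2), Pow(P, -1), Add(-3, X)))
Mul(20, Add(Function('f')(Add(-5, Mul(-1, 6)), 10), -107)) = Mul(20, Add(Mul(Rational(1, 2), Pow(10, -1), Add(-3, Add(-5, Mul(-1, 6)))), -107)) = Mul(20, Add(Mul(Rational(1, 2), Rational(1, 10), Add(-3, Add(-5, -6))), -107)) = Mul(20, Add(Mul(Rational(1, 2), Rational(1, 10), Add(-3, -11)), -107)) = Mul(20, Add(Mul(Rational(1, 2), Rational(1, 10), -14), -107)) = Mul(20, Add(Rational(-7, 10), -107)) = Mul(20, Rational(-1077, 10)) = -2154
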